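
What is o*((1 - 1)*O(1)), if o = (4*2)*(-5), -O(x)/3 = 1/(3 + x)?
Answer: 0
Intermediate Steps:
O(x) = -3/(3 + x)
o = -40 (o = 8*(-5) = -40)
o*((1 - 1)*O(1)) = -40*(1 - 1)*(-3/(3 + 1)) = -0*(-3/4) = -0*(-3*¼) = -0*(-3)/4 = -40*0 = 0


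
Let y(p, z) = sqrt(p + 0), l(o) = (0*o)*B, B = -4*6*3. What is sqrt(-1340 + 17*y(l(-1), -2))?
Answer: 2*I*sqrt(335) ≈ 36.606*I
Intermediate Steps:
B = -72 (B = -24*3 = -72)
l(o) = 0 (l(o) = (0*o)*(-72) = 0*(-72) = 0)
y(p, z) = sqrt(p)
sqrt(-1340 + 17*y(l(-1), -2)) = sqrt(-1340 + 17*sqrt(0)) = sqrt(-1340 + 17*0) = sqrt(-1340 + 0) = sqrt(-1340) = 2*I*sqrt(335)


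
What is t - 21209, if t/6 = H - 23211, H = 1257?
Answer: -152933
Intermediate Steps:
t = -131724 (t = 6*(1257 - 23211) = 6*(-21954) = -131724)
t - 21209 = -131724 - 21209 = -152933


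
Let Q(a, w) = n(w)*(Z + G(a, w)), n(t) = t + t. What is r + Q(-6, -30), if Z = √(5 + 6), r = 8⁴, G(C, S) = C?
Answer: 4456 - 60*√11 ≈ 4257.0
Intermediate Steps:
r = 4096
n(t) = 2*t
Z = √11 ≈ 3.3166
Q(a, w) = 2*w*(a + √11) (Q(a, w) = (2*w)*(√11 + a) = (2*w)*(a + √11) = 2*w*(a + √11))
r + Q(-6, -30) = 4096 + 2*(-30)*(-6 + √11) = 4096 + (360 - 60*√11) = 4456 - 60*√11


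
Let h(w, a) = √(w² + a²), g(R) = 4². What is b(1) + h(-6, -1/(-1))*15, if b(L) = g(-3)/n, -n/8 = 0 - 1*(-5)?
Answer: -⅖ + 15*√37 ≈ 90.841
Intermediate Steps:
g(R) = 16
n = -40 (n = -8*(0 - 1*(-5)) = -8*(0 + 5) = -8*5 = -40)
h(w, a) = √(a² + w²)
b(L) = -⅖ (b(L) = 16/(-40) = 16*(-1/40) = -⅖)
b(1) + h(-6, -1/(-1))*15 = -⅖ + √((-1/(-1))² + (-6)²)*15 = -⅖ + √((-1*(-1))² + 36)*15 = -⅖ + √(1² + 36)*15 = -⅖ + √(1 + 36)*15 = -⅖ + √37*15 = -⅖ + 15*√37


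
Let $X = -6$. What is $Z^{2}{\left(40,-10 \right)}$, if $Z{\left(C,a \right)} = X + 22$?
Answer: $256$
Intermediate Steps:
$Z{\left(C,a \right)} = 16$ ($Z{\left(C,a \right)} = -6 + 22 = 16$)
$Z^{2}{\left(40,-10 \right)} = 16^{2} = 256$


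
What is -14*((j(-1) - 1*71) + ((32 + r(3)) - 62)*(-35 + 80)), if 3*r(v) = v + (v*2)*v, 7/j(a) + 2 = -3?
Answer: 77518/5 ≈ 15504.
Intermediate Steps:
j(a) = -7/5 (j(a) = 7/(-2 - 3) = 7/(-5) = 7*(-⅕) = -7/5)
r(v) = v/3 + 2*v²/3 (r(v) = (v + (v*2)*v)/3 = (v + (2*v)*v)/3 = (v + 2*v²)/3 = v/3 + 2*v²/3)
-14*((j(-1) - 1*71) + ((32 + r(3)) - 62)*(-35 + 80)) = -14*((-7/5 - 1*71) + ((32 + (⅓)*3*(1 + 2*3)) - 62)*(-35 + 80)) = -14*((-7/5 - 71) + ((32 + (⅓)*3*(1 + 6)) - 62)*45) = -14*(-362/5 + ((32 + (⅓)*3*7) - 62)*45) = -14*(-362/5 + ((32 + 7) - 62)*45) = -14*(-362/5 + (39 - 62)*45) = -14*(-362/5 - 23*45) = -14*(-362/5 - 1035) = -14*(-5537)/5 = -1*(-77518/5) = 77518/5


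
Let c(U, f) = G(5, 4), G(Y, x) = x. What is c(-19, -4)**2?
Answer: 16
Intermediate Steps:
c(U, f) = 4
c(-19, -4)**2 = 4**2 = 16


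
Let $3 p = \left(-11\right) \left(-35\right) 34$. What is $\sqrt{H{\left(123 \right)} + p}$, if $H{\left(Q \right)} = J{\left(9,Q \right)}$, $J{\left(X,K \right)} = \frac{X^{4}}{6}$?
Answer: $\frac{\sqrt{196446}}{6} \approx 73.87$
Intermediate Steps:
$p = \frac{13090}{3}$ ($p = \frac{\left(-11\right) \left(-35\right) 34}{3} = \frac{385 \cdot 34}{3} = \frac{1}{3} \cdot 13090 = \frac{13090}{3} \approx 4363.3$)
$J{\left(X,K \right)} = \frac{X^{4}}{6}$ ($J{\left(X,K \right)} = X^{4} \cdot \frac{1}{6} = \frac{X^{4}}{6}$)
$H{\left(Q \right)} = \frac{2187}{2}$ ($H{\left(Q \right)} = \frac{9^{4}}{6} = \frac{1}{6} \cdot 6561 = \frac{2187}{2}$)
$\sqrt{H{\left(123 \right)} + p} = \sqrt{\frac{2187}{2} + \frac{13090}{3}} = \sqrt{\frac{32741}{6}} = \frac{\sqrt{196446}}{6}$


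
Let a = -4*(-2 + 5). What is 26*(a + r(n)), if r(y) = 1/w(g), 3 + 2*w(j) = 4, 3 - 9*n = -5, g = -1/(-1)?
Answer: -260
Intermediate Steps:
g = 1 (g = -(-1) = -1*(-1) = 1)
n = 8/9 (n = 1/3 - 1/9*(-5) = 1/3 + 5/9 = 8/9 ≈ 0.88889)
w(j) = 1/2 (w(j) = -3/2 + (1/2)*4 = -3/2 + 2 = 1/2)
r(y) = 2 (r(y) = 1/(1/2) = 2)
a = -12 (a = -4*3 = -12)
26*(a + r(n)) = 26*(-12 + 2) = 26*(-10) = -260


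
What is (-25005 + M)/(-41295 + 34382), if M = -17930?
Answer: 1385/223 ≈ 6.2108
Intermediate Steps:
(-25005 + M)/(-41295 + 34382) = (-25005 - 17930)/(-41295 + 34382) = -42935/(-6913) = -42935*(-1/6913) = 1385/223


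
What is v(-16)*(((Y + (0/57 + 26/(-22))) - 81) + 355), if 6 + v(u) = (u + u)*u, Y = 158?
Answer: 217994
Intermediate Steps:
v(u) = -6 + 2*u**2 (v(u) = -6 + (u + u)*u = -6 + (2*u)*u = -6 + 2*u**2)
v(-16)*(((Y + (0/57 + 26/(-22))) - 81) + 355) = (-6 + 2*(-16)**2)*(((158 + (0/57 + 26/(-22))) - 81) + 355) = (-6 + 2*256)*(((158 + (0*(1/57) + 26*(-1/22))) - 81) + 355) = (-6 + 512)*(((158 + (0 - 13/11)) - 81) + 355) = 506*(((158 - 13/11) - 81) + 355) = 506*((1725/11 - 81) + 355) = 506*(834/11 + 355) = 506*(4739/11) = 217994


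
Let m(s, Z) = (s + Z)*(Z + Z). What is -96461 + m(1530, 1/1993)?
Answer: -383141720007/3972049 ≈ -96460.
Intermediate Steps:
m(s, Z) = 2*Z*(Z + s) (m(s, Z) = (Z + s)*(2*Z) = 2*Z*(Z + s))
-96461 + m(1530, 1/1993) = -96461 + 2*(1/1993 + 1530)/1993 = -96461 + 2*(1/1993)*(1/1993 + 1530) = -96461 + 2*(1/1993)*(3049291/1993) = -96461 + 6098582/3972049 = -383141720007/3972049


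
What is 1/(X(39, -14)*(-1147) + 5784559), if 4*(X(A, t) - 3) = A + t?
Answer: 4/23095797 ≈ 1.7319e-7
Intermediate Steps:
X(A, t) = 3 + A/4 + t/4 (X(A, t) = 3 + (A + t)/4 = 3 + (A/4 + t/4) = 3 + A/4 + t/4)
1/(X(39, -14)*(-1147) + 5784559) = 1/((3 + (¼)*39 + (¼)*(-14))*(-1147) + 5784559) = 1/((3 + 39/4 - 7/2)*(-1147) + 5784559) = 1/((37/4)*(-1147) + 5784559) = 1/(-42439/4 + 5784559) = 1/(23095797/4) = 4/23095797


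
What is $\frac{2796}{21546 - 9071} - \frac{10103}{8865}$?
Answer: $- \frac{20249677}{22118175} \approx -0.91552$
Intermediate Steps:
$\frac{2796}{21546 - 9071} - \frac{10103}{8865} = \frac{2796}{12475} - \frac{10103}{8865} = - \frac{20249677}{22118175}$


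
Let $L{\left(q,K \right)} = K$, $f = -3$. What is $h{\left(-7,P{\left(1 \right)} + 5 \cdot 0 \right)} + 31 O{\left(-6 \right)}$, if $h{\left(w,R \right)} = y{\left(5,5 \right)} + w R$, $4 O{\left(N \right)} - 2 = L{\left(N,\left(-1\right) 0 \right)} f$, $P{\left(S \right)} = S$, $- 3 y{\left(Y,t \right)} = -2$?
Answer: $\frac{55}{6} \approx 9.1667$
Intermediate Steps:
$y{\left(Y,t \right)} = \frac{2}{3}$ ($y{\left(Y,t \right)} = \left(- \frac{1}{3}\right) \left(-2\right) = \frac{2}{3}$)
$O{\left(N \right)} = \frac{1}{2}$ ($O{\left(N \right)} = \frac{1}{2} + \frac{\left(-1\right) 0 \left(-3\right)}{4} = \frac{1}{2} + \frac{0 \left(-3\right)}{4} = \frac{1}{2} + \frac{1}{4} \cdot 0 = \frac{1}{2} + 0 = \frac{1}{2}$)
$h{\left(w,R \right)} = \frac{2}{3} + R w$ ($h{\left(w,R \right)} = \frac{2}{3} + w R = \frac{2}{3} + R w$)
$h{\left(-7,P{\left(1 \right)} + 5 \cdot 0 \right)} + 31 O{\left(-6 \right)} = \left(\frac{2}{3} + \left(1 + 5 \cdot 0\right) \left(-7\right)\right) + 31 \cdot \frac{1}{2} = \left(\frac{2}{3} + \left(1 + 0\right) \left(-7\right)\right) + \frac{31}{2} = \left(\frac{2}{3} + 1 \left(-7\right)\right) + \frac{31}{2} = \left(\frac{2}{3} - 7\right) + \frac{31}{2} = - \frac{19}{3} + \frac{31}{2} = \frac{55}{6}$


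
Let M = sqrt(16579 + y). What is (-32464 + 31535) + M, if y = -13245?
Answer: -929 + sqrt(3334) ≈ -871.26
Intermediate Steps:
M = sqrt(3334) (M = sqrt(16579 - 13245) = sqrt(3334) ≈ 57.741)
(-32464 + 31535) + M = (-32464 + 31535) + sqrt(3334) = -929 + sqrt(3334)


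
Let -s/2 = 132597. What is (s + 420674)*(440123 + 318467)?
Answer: 117945573200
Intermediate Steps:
s = -265194 (s = -2*132597 = -265194)
(s + 420674)*(440123 + 318467) = (-265194 + 420674)*(440123 + 318467) = 155480*758590 = 117945573200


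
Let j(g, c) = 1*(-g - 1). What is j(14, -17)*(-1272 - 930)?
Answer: 33030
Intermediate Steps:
j(g, c) = -1 - g (j(g, c) = 1*(-1 - g) = -1 - g)
j(14, -17)*(-1272 - 930) = (-1 - 1*14)*(-1272 - 930) = (-1 - 14)*(-2202) = -15*(-2202) = 33030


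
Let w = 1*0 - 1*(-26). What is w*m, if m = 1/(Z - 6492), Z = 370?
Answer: -13/3061 ≈ -0.0042470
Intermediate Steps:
w = 26 (w = 0 + 26 = 26)
m = -1/6122 (m = 1/(370 - 6492) = 1/(-6122) = -1/6122 ≈ -0.00016335)
w*m = 26*(-1/6122) = -13/3061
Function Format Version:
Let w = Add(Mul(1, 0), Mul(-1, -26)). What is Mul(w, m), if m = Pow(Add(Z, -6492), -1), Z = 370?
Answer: Rational(-13, 3061) ≈ -0.0042470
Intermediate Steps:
w = 26 (w = Add(0, 26) = 26)
m = Rational(-1, 6122) (m = Pow(Add(370, -6492), -1) = Pow(-6122, -1) = Rational(-1, 6122) ≈ -0.00016335)
Mul(w, m) = Mul(26, Rational(-1, 6122)) = Rational(-13, 3061)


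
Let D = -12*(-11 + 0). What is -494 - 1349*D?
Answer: -178562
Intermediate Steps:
D = 132 (D = -12*(-11) = 132)
-494 - 1349*D = -494 - 1349*132 = -494 - 178068 = -178562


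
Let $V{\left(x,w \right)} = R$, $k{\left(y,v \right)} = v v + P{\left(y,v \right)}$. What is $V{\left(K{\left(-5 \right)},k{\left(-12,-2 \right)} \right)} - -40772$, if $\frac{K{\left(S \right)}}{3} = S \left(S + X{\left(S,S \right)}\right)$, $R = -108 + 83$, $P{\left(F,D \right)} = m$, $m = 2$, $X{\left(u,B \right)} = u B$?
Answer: $40747$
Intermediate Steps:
$X{\left(u,B \right)} = B u$
$P{\left(F,D \right)} = 2$
$R = -25$
$K{\left(S \right)} = 3 S \left(S + S^{2}\right)$ ($K{\left(S \right)} = 3 S \left(S + S S\right) = 3 S \left(S + S^{2}\right)$)
$k{\left(y,v \right)} = 2 + v^{2}$ ($k{\left(y,v \right)} = v v + 2 = v^{2} + 2 = 2 + v^{2}$)
$V{\left(x,w \right)} = -25$
$V{\left(K{\left(-5 \right)},k{\left(-12,-2 \right)} \right)} - -40772 = -25 - -40772 = -25 + 40772 = 40747$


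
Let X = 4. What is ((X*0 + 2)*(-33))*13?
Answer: -858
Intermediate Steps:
((X*0 + 2)*(-33))*13 = ((4*0 + 2)*(-33))*13 = ((0 + 2)*(-33))*13 = (2*(-33))*13 = -66*13 = -858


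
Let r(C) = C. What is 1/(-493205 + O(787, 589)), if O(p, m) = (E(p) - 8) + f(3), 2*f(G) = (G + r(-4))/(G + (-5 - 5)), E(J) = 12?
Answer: -14/6904813 ≈ -2.0276e-6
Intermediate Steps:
f(G) = (-4 + G)/(2*(-10 + G)) (f(G) = ((G - 4)/(G + (-5 - 5)))/2 = ((-4 + G)/(G - 10))/2 = ((-4 + G)/(-10 + G))/2 = (-4 + G)/(2*(-10 + G)))
O(p, m) = 57/14 (O(p, m) = (12 - 8) + (-4 + 3)/(2*(-10 + 3)) = 4 + (½)*(-1)/(-7) = 4 + (½)*(-⅐)*(-1) = 4 + 1/14 = 57/14)
1/(-493205 + O(787, 589)) = 1/(-493205 + 57/14) = 1/(-6904813/14) = -14/6904813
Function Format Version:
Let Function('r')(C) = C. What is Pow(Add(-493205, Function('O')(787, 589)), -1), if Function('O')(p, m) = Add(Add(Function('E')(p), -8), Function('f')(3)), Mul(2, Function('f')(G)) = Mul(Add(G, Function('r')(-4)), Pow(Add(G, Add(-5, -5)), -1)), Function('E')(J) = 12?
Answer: Rational(-14, 6904813) ≈ -2.0276e-6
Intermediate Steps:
Function('f')(G) = Mul(Rational(1, 2), Pow(Add(-10, G), -1), Add(-4, G)) (Function('f')(G) = Mul(Rational(1, 2), Mul(Add(G, -4), Pow(Add(G, Add(-5, -5)), -1))) = Mul(Rational(1, 2), Mul(Add(-4, G), Pow(Add(G, -10), -1))) = Mul(Rational(1, 2), Mul(Add(-4, G), Pow(Add(-10, G), -1))) = Mul(Rational(1, 2), Mul(Pow(Add(-10, G), -1), Add(-4, G))) = Mul(Rational(1, 2), Pow(Add(-10, G), -1), Add(-4, G)))
Function('O')(p, m) = Rational(57, 14) (Function('O')(p, m) = Add(Add(12, -8), Mul(Rational(1, 2), Pow(Add(-10, 3), -1), Add(-4, 3))) = Add(4, Mul(Rational(1, 2), Pow(-7, -1), -1)) = Add(4, Mul(Rational(1, 2), Rational(-1, 7), -1)) = Add(4, Rational(1, 14)) = Rational(57, 14))
Pow(Add(-493205, Function('O')(787, 589)), -1) = Pow(Add(-493205, Rational(57, 14)), -1) = Pow(Rational(-6904813, 14), -1) = Rational(-14, 6904813)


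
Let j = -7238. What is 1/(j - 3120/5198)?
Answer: -2599/18813122 ≈ -0.00013815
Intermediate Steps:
1/(j - 3120/5198) = 1/(-7238 - 3120/5198) = 1/(-7238 - 3120*1/5198) = 1/(-7238 - 1560/2599) = 1/(-18813122/2599) = -2599/18813122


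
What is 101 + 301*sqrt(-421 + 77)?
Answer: 101 + 602*I*sqrt(86) ≈ 101.0 + 5582.7*I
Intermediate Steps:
101 + 301*sqrt(-421 + 77) = 101 + 301*sqrt(-344) = 101 + 301*(2*I*sqrt(86)) = 101 + 602*I*sqrt(86)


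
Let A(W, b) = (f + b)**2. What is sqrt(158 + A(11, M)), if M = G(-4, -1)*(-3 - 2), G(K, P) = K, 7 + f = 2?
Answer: sqrt(383) ≈ 19.570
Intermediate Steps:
f = -5 (f = -7 + 2 = -5)
M = 20 (M = -4*(-3 - 2) = -4*(-5) = 20)
A(W, b) = (-5 + b)**2
sqrt(158 + A(11, M)) = sqrt(158 + (-5 + 20)**2) = sqrt(158 + 15**2) = sqrt(158 + 225) = sqrt(383)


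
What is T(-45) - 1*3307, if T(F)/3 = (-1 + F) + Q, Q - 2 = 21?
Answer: -3376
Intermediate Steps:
Q = 23 (Q = 2 + 21 = 23)
T(F) = 66 + 3*F (T(F) = 3*((-1 + F) + 23) = 3*(22 + F) = 66 + 3*F)
T(-45) - 1*3307 = (66 + 3*(-45)) - 1*3307 = (66 - 135) - 3307 = -69 - 3307 = -3376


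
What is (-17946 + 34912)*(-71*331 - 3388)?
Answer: -456198774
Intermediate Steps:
(-17946 + 34912)*(-71*331 - 3388) = 16966*(-23501 - 3388) = 16966*(-26889) = -456198774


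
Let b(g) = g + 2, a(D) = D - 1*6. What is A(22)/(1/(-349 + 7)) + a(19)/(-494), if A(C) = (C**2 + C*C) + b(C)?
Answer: -12892033/38 ≈ -3.3926e+5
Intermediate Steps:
a(D) = -6 + D (a(D) = D - 6 = -6 + D)
b(g) = 2 + g
A(C) = 2 + C + 2*C**2 (A(C) = (C**2 + C*C) + (2 + C) = (C**2 + C**2) + (2 + C) = 2*C**2 + (2 + C) = 2 + C + 2*C**2)
A(22)/(1/(-349 + 7)) + a(19)/(-494) = (2 + 22 + 2*22**2)/(1/(-349 + 7)) + (-6 + 19)/(-494) = (2 + 22 + 2*484)/(1/(-342)) + 13*(-1/494) = (2 + 22 + 968)/(-1/342) - 1/38 = 992*(-342) - 1/38 = -339264 - 1/38 = -12892033/38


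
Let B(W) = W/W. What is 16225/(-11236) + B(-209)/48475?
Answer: -786495639/544665100 ≈ -1.4440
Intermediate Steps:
B(W) = 1
16225/(-11236) + B(-209)/48475 = 16225/(-11236) + 1/48475 = 16225*(-1/11236) + 1*(1/48475) = -16225/11236 + 1/48475 = -786495639/544665100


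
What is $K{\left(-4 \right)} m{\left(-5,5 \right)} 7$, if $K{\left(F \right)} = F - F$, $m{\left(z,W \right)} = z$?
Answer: $0$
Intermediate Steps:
$K{\left(F \right)} = 0$
$K{\left(-4 \right)} m{\left(-5,5 \right)} 7 = 0 \left(-5\right) 7 = 0 \cdot 7 = 0$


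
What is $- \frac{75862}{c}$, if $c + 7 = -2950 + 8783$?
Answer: $- \frac{37931}{2913} \approx -13.021$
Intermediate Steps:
$c = 5826$ ($c = -7 + \left(-2950 + 8783\right) = -7 + 5833 = 5826$)
$- \frac{75862}{c} = - \frac{75862}{5826} = \left(-75862\right) \frac{1}{5826} = - \frac{37931}{2913}$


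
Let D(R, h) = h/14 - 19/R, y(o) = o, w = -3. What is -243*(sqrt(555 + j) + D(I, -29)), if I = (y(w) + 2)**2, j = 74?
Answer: 71685/14 - 243*sqrt(629) ≈ -974.05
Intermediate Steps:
I = 1 (I = (-3 + 2)**2 = (-1)**2 = 1)
D(R, h) = -19/R + h/14 (D(R, h) = h*(1/14) - 19/R = h/14 - 19/R = -19/R + h/14)
-243*(sqrt(555 + j) + D(I, -29)) = -243*(sqrt(555 + 74) + (-19/1 + (1/14)*(-29))) = -243*(sqrt(629) + (-19*1 - 29/14)) = -243*(sqrt(629) + (-19 - 29/14)) = -243*(sqrt(629) - 295/14) = -243*(-295/14 + sqrt(629)) = 71685/14 - 243*sqrt(629)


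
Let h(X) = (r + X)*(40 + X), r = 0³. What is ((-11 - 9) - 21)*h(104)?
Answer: -614016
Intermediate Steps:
r = 0
h(X) = X*(40 + X) (h(X) = (0 + X)*(40 + X) = X*(40 + X))
((-11 - 9) - 21)*h(104) = ((-11 - 9) - 21)*(104*(40 + 104)) = (-20 - 21)*(104*144) = -41*14976 = -614016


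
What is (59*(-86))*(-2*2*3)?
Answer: 60888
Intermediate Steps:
(59*(-86))*(-2*2*3) = -(-20296)*3 = -5074*(-12) = 60888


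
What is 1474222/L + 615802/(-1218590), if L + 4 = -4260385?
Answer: -2210014126979/2595833715755 ≈ -0.85137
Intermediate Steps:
L = -4260389 (L = -4 - 4260385 = -4260389)
1474222/L + 615802/(-1218590) = 1474222/(-4260389) + 615802/(-1218590) = 1474222*(-1/4260389) + 615802*(-1/1218590) = -1474222/4260389 - 307901/609295 = -2210014126979/2595833715755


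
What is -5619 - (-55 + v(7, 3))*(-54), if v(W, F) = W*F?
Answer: -7455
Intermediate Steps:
v(W, F) = F*W
-5619 - (-55 + v(7, 3))*(-54) = -5619 - (-55 + 3*7)*(-54) = -5619 - (-55 + 21)*(-54) = -5619 - (-34)*(-54) = -5619 - 1*1836 = -5619 - 1836 = -7455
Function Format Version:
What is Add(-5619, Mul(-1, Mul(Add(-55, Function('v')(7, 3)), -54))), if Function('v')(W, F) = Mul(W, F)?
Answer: -7455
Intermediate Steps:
Function('v')(W, F) = Mul(F, W)
Add(-5619, Mul(-1, Mul(Add(-55, Function('v')(7, 3)), -54))) = Add(-5619, Mul(-1, Mul(Add(-55, Mul(3, 7)), -54))) = Add(-5619, Mul(-1, Mul(Add(-55, 21), -54))) = Add(-5619, Mul(-1, Mul(-34, -54))) = Add(-5619, Mul(-1, 1836)) = Add(-5619, -1836) = -7455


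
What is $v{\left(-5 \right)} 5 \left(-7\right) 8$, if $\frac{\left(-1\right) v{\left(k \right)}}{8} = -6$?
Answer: $-13440$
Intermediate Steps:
$v{\left(k \right)} = 48$ ($v{\left(k \right)} = \left(-8\right) \left(-6\right) = 48$)
$v{\left(-5 \right)} 5 \left(-7\right) 8 = 48 \cdot 5 \left(-7\right) 8 = 48 \left(-35\right) 8 = \left(-1680\right) 8 = -13440$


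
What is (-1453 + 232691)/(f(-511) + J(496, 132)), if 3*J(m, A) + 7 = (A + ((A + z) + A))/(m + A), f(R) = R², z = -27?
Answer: 435652392/491947937 ≈ 0.88557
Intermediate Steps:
J(m, A) = -7/3 + (-27 + 3*A)/(3*(A + m)) (J(m, A) = -7/3 + ((A + ((A - 27) + A))/(m + A))/3 = -7/3 + ((A + ((-27 + A) + A))/(A + m))/3 = -7/3 + ((A + (-27 + 2*A))/(A + m))/3 = -7/3 + ((-27 + 3*A)/(A + m))/3 = -7/3 + (-27 + 3*A)/(3*(A + m)))
(-1453 + 232691)/(f(-511) + J(496, 132)) = (-1453 + 232691)/((-511)² + (-27 - 7*496 - 4*132)/(3*(132 + 496))) = 231238/(261121 + (⅓)*(-27 - 3472 - 528)/628) = 231238/(261121 + (⅓)*(1/628)*(-4027)) = 231238/(261121 - 4027/1884) = 231238/(491947937/1884) = 231238*(1884/491947937) = 435652392/491947937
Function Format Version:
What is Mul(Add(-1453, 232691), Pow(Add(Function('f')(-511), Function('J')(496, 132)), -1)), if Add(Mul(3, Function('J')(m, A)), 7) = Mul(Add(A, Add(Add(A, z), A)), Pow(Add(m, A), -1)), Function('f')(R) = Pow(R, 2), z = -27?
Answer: Rational(435652392, 491947937) ≈ 0.88557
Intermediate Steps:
Function('J')(m, A) = Add(Rational(-7, 3), Mul(Rational(1, 3), Pow(Add(A, m), -1), Add(-27, Mul(3, A)))) (Function('J')(m, A) = Add(Rational(-7, 3), Mul(Rational(1, 3), Mul(Add(A, Add(Add(A, -27), A)), Pow(Add(m, A), -1)))) = Add(Rational(-7, 3), Mul(Rational(1, 3), Mul(Add(A, Add(Add(-27, A), A)), Pow(Add(A, m), -1)))) = Add(Rational(-7, 3), Mul(Rational(1, 3), Mul(Add(A, Add(-27, Mul(2, A))), Pow(Add(A, m), -1)))) = Add(Rational(-7, 3), Mul(Rational(1, 3), Mul(Add(-27, Mul(3, A)), Pow(Add(A, m), -1)))) = Add(Rational(-7, 3), Mul(Rational(1, 3), Mul(Pow(Add(A, m), -1), Add(-27, Mul(3, A))))) = Add(Rational(-7, 3), Mul(Rational(1, 3), Pow(Add(A, m), -1), Add(-27, Mul(3, A)))))
Mul(Add(-1453, 232691), Pow(Add(Function('f')(-511), Function('J')(496, 132)), -1)) = Mul(Add(-1453, 232691), Pow(Add(Pow(-511, 2), Mul(Rational(1, 3), Pow(Add(132, 496), -1), Add(-27, Mul(-7, 496), Mul(-4, 132)))), -1)) = Mul(231238, Pow(Add(261121, Mul(Rational(1, 3), Pow(628, -1), Add(-27, -3472, -528))), -1)) = Mul(231238, Pow(Add(261121, Mul(Rational(1, 3), Rational(1, 628), -4027)), -1)) = Mul(231238, Pow(Add(261121, Rational(-4027, 1884)), -1)) = Mul(231238, Pow(Rational(491947937, 1884), -1)) = Mul(231238, Rational(1884, 491947937)) = Rational(435652392, 491947937)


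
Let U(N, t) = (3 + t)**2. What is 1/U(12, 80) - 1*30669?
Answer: -211278740/6889 ≈ -30669.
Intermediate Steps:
1/U(12, 80) - 1*30669 = 1/((3 + 80)**2) - 1*30669 = 1/(83**2) - 30669 = 1/6889 - 30669 = -211278740/6889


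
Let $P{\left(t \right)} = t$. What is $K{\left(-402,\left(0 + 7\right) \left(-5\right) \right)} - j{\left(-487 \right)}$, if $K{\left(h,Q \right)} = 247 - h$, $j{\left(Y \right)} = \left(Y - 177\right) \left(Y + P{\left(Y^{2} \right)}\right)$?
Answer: $157157497$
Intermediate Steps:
$j{\left(Y \right)} = \left(-177 + Y\right) \left(Y + Y^{2}\right)$ ($j{\left(Y \right)} = \left(Y - 177\right) \left(Y + Y^{2}\right) = \left(-177 + Y\right) \left(Y + Y^{2}\right)$)
$K{\left(-402,\left(0 + 7\right) \left(-5\right) \right)} - j{\left(-487 \right)} = \left(247 - -402\right) - - 487 \left(-177 + \left(-487\right)^{2} - -85712\right) = \left(247 + 402\right) - - 487 \left(-177 + 237169 + 85712\right) = 649 - \left(-487\right) 322704 = 649 - -157156848 = 649 + 157156848 = 157157497$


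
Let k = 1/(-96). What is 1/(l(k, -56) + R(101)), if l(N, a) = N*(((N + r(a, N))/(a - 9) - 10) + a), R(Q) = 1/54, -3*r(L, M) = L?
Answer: 1797120/1274173 ≈ 1.4104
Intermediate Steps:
r(L, M) = -L/3
k = -1/96 ≈ -0.010417
R(Q) = 1/54
l(N, a) = N*(-10 + a + (N - a/3)/(-9 + a)) (l(N, a) = N*(((N - a/3)/(a - 9) - 10) + a) = N*(((N - a/3)/(-9 + a) - 10) + a) = N*((-10 + (N - a/3)/(-9 + a)) + a) = N*(-10 + a + (N - a/3)/(-9 + a)))
1/(l(k, -56) + R(101)) = 1/((1/3)*(-1/96)*(270 - 58*(-56) + 3*(-1/96) + 3*(-56)**2)/(-9 - 56) + 1/54) = 1/((1/3)*(-1/96)*(270 + 3248 - 1/32 + 3*3136)/(-65) + 1/54) = 1/((1/3)*(-1/96)*(-1/65)*(270 + 3248 - 1/32 + 9408) + 1/54) = 1/((1/3)*(-1/96)*(-1/65)*(413631/32) + 1/54) = 1/(45959/66560 + 1/54) = 1/(1274173/1797120) = 1797120/1274173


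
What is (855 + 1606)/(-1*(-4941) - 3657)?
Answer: 23/12 ≈ 1.9167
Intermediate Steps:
(855 + 1606)/(-1*(-4941) - 3657) = 2461/(4941 - 3657) = 2461/1284 = 2461*(1/1284) = 23/12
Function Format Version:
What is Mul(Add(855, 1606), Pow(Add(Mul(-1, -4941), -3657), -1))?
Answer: Rational(23, 12) ≈ 1.9167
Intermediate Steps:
Mul(Add(855, 1606), Pow(Add(Mul(-1, -4941), -3657), -1)) = Mul(2461, Pow(Add(4941, -3657), -1)) = Mul(2461, Pow(1284, -1)) = Mul(2461, Rational(1, 1284)) = Rational(23, 12)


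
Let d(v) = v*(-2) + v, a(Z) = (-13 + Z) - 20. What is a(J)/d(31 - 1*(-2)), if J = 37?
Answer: -4/33 ≈ -0.12121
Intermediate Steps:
a(Z) = -33 + Z
d(v) = -v (d(v) = -2*v + v = -v)
a(J)/d(31 - 1*(-2)) = (-33 + 37)/((-(31 - 1*(-2)))) = 4/((-(31 + 2))) = 4/((-1*33)) = 4/(-33) = 4*(-1/33) = -4/33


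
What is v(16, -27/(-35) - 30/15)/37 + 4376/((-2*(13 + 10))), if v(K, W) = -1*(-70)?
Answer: -79346/851 ≈ -93.239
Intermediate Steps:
v(K, W) = 70
v(16, -27/(-35) - 30/15)/37 + 4376/((-2*(13 + 10))) = 70/37 + 4376/((-2*(13 + 10))) = 70*(1/37) + 4376/((-2*23)) = 70/37 + 4376/(-46) = 70/37 + 4376*(-1/46) = 70/37 - 2188/23 = -79346/851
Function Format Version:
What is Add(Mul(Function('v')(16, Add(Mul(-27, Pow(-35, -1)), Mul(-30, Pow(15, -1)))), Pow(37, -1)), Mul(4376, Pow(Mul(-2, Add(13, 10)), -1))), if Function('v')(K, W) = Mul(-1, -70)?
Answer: Rational(-79346, 851) ≈ -93.239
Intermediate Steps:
Function('v')(K, W) = 70
Add(Mul(Function('v')(16, Add(Mul(-27, Pow(-35, -1)), Mul(-30, Pow(15, -1)))), Pow(37, -1)), Mul(4376, Pow(Mul(-2, Add(13, 10)), -1))) = Add(Mul(70, Pow(37, -1)), Mul(4376, Pow(Mul(-2, Add(13, 10)), -1))) = Add(Mul(70, Rational(1, 37)), Mul(4376, Pow(Mul(-2, 23), -1))) = Add(Rational(70, 37), Mul(4376, Pow(-46, -1))) = Add(Rational(70, 37), Mul(4376, Rational(-1, 46))) = Add(Rational(70, 37), Rational(-2188, 23)) = Rational(-79346, 851)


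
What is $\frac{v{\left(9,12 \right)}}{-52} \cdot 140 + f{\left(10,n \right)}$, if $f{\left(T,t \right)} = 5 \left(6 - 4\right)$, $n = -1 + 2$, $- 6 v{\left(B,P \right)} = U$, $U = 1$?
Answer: $\frac{815}{78} \approx 10.449$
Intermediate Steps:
$v{\left(B,P \right)} = - \frac{1}{6}$ ($v{\left(B,P \right)} = \left(- \frac{1}{6}\right) 1 = - \frac{1}{6}$)
$n = 1$
$f{\left(T,t \right)} = 10$ ($f{\left(T,t \right)} = 5 \cdot 2 = 10$)
$\frac{v{\left(9,12 \right)}}{-52} \cdot 140 + f{\left(10,n \right)} = - \frac{1}{6 \left(-52\right)} 140 + 10 = \left(- \frac{1}{6}\right) \left(- \frac{1}{52}\right) 140 + 10 = \frac{1}{312} \cdot 140 + 10 = \frac{35}{78} + 10 = \frac{815}{78}$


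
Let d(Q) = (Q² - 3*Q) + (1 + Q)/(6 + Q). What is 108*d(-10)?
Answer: 14283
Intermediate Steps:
d(Q) = Q² - 3*Q + (1 + Q)/(6 + Q) (d(Q) = (Q² - 3*Q) + (1 + Q)/(6 + Q) = Q² - 3*Q + (1 + Q)/(6 + Q))
108*d(-10) = 108*((1 + (-10)³ - 17*(-10) + 3*(-10)²)/(6 - 10)) = 108*((1 - 1000 + 170 + 3*100)/(-4)) = 108*(-(1 - 1000 + 170 + 300)/4) = 108*(-¼*(-529)) = 108*(529/4) = 14283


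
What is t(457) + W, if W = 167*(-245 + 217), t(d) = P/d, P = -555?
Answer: -2137487/457 ≈ -4677.2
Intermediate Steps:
t(d) = -555/d
W = -4676 (W = 167*(-28) = -4676)
t(457) + W = -555/457 - 4676 = -2137487/457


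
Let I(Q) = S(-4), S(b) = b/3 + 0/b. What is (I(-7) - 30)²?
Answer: 8836/9 ≈ 981.78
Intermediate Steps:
S(b) = b/3 (S(b) = b*(⅓) + 0 = b/3 + 0 = b/3)
I(Q) = -4/3 (I(Q) = (⅓)*(-4) = -4/3)
(I(-7) - 30)² = (-4/3 - 30)² = (-94/3)² = 8836/9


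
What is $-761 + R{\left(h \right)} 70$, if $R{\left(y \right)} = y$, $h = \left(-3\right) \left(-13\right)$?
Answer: $1969$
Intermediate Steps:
$h = 39$
$-761 + R{\left(h \right)} 70 = -761 + 39 \cdot 70 = -761 + 2730 = 1969$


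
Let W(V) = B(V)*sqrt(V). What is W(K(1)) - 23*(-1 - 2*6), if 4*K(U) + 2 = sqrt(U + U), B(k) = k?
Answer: 299 - I*(2 - sqrt(2))**(3/2)/8 ≈ 299.0 - 0.056043*I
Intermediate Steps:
K(U) = -1/2 + sqrt(2)*sqrt(U)/4 (K(U) = -1/2 + sqrt(U + U)/4 = -1/2 + sqrt(2*U)/4 = -1/2 + (sqrt(2)*sqrt(U))/4 = -1/2 + sqrt(2)*sqrt(U)/4)
W(V) = V**(3/2) (W(V) = V*sqrt(V) = V**(3/2))
W(K(1)) - 23*(-1 - 2*6) = (-1/2 + sqrt(2)*sqrt(1)/4)**(3/2) - 23*(-1 - 2*6) = (-1/2 + (1/4)*sqrt(2)*1)**(3/2) - 23*(-1 - 12) = (-1/2 + sqrt(2)/4)**(3/2) - 23*(-13) = (-1/2 + sqrt(2)/4)**(3/2) + 299 = 299 + (-1/2 + sqrt(2)/4)**(3/2)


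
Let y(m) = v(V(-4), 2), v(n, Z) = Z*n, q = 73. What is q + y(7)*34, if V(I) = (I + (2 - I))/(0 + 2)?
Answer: 141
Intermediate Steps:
V(I) = 1 (V(I) = 2/2 = 2*(½) = 1)
y(m) = 2 (y(m) = 2*1 = 2)
q + y(7)*34 = 73 + 2*34 = 73 + 68 = 141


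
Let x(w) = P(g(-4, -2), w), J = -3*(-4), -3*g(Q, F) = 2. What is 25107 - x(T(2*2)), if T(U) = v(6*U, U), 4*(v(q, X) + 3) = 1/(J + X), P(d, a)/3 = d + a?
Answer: 1607549/64 ≈ 25118.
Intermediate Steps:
g(Q, F) = -⅔ (g(Q, F) = -⅓*2 = -⅔)
J = 12
P(d, a) = 3*a + 3*d (P(d, a) = 3*(d + a) = 3*(a + d) = 3*a + 3*d)
v(q, X) = -3 + 1/(4*(12 + X))
T(U) = (-143 - 12*U)/(4*(12 + U))
x(w) = -2 + 3*w (x(w) = 3*w + 3*(-⅔) = 3*w - 2 = -2 + 3*w)
25107 - x(T(2*2)) = 25107 - (-2 + 3*((-143 - 24*2)/(4*(12 + 2*2)))) = 25107 - (-2 + 3*((-143 - 12*4)/(4*(12 + 4)))) = 25107 - (-2 + 3*((¼)*(-143 - 48)/16)) = 25107 - (-2 + 3*((¼)*(1/16)*(-191))) = 25107 - (-2 + 3*(-191/64)) = 25107 - (-2 - 573/64) = 25107 - 1*(-701/64) = 25107 + 701/64 = 1607549/64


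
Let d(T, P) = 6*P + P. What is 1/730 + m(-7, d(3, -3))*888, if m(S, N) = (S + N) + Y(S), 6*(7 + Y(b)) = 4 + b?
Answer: -23012519/730 ≈ -31524.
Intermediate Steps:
d(T, P) = 7*P
Y(b) = -19/3 + b/6 (Y(b) = -7 + (4 + b)/6 = -7 + (⅔ + b/6) = -19/3 + b/6)
m(S, N) = -19/3 + N + 7*S/6 (m(S, N) = (S + N) + (-19/3 + S/6) = (N + S) + (-19/3 + S/6) = -19/3 + N + 7*S/6)
1/730 + m(-7, d(3, -3))*888 = 1/730 + (-19/3 + 7*(-3) + (7/6)*(-7))*888 = 1/730 + (-19/3 - 21 - 49/6)*888 = 1/730 - 71/2*888 = 1/730 - 31524 = -23012519/730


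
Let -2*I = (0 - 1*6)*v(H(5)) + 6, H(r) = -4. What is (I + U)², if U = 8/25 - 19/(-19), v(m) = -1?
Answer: 13689/625 ≈ 21.902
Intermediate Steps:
I = -6 (I = -((0 - 1*6)*(-1) + 6)/2 = -((0 - 6)*(-1) + 6)/2 = -(-6*(-1) + 6)/2 = -(6 + 6)/2 = -½*12 = -6)
U = 33/25 (U = 8*(1/25) - 19*(-1/19) = 8/25 + 1 = 33/25 ≈ 1.3200)
(I + U)² = (-6 + 33/25)² = (-117/25)² = 13689/625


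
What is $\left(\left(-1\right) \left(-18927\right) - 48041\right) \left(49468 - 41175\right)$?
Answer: $-241442402$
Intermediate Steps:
$\left(\left(-1\right) \left(-18927\right) - 48041\right) \left(49468 - 41175\right) = \left(18927 - 48041\right) 8293 = \left(-29114\right) 8293 = -241442402$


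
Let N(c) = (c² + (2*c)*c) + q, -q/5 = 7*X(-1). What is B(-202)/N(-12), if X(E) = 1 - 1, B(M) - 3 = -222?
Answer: -73/144 ≈ -0.50694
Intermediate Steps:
B(M) = -219 (B(M) = 3 - 222 = -219)
X(E) = 0
q = 0 (q = -35*0 = -5*0 = 0)
N(c) = 3*c² (N(c) = (c² + (2*c)*c) + 0 = (c² + 2*c²) + 0 = 3*c² + 0 = 3*c²)
B(-202)/N(-12) = -219/(3*(-12)²) = -219/(3*144) = -219/432 = -219*1/432 = -73/144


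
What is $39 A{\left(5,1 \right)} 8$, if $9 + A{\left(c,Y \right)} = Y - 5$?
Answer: $-4056$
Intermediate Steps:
$A{\left(c,Y \right)} = -14 + Y$ ($A{\left(c,Y \right)} = -9 + \left(Y - 5\right) = -9 + \left(-5 + Y\right) = -14 + Y$)
$39 A{\left(5,1 \right)} 8 = 39 \left(-14 + 1\right) 8 = 39 \left(-13\right) 8 = \left(-507\right) 8 = -4056$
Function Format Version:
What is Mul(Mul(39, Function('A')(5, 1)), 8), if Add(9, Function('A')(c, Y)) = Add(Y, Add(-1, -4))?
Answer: -4056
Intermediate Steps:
Function('A')(c, Y) = Add(-14, Y) (Function('A')(c, Y) = Add(-9, Add(Y, Add(-1, -4))) = Add(-9, Add(Y, -5)) = Add(-9, Add(-5, Y)) = Add(-14, Y))
Mul(Mul(39, Function('A')(5, 1)), 8) = Mul(Mul(39, Add(-14, 1)), 8) = Mul(Mul(39, -13), 8) = Mul(-507, 8) = -4056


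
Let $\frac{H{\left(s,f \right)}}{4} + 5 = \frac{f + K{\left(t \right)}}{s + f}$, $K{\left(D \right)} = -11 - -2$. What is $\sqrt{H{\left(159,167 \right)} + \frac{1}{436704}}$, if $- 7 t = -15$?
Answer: $\frac{i \sqrt{5719785100236786}}{17795688} \approx 4.2499 i$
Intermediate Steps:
$t = \frac{15}{7}$ ($t = \left(- \frac{1}{7}\right) \left(-15\right) = \frac{15}{7} \approx 2.1429$)
$K{\left(D \right)} = -9$ ($K{\left(D \right)} = -11 + 2 = -9$)
$H{\left(s,f \right)} = -20 + \frac{4 \left(-9 + f\right)}{f + s}$ ($H{\left(s,f \right)} = -20 + 4 \frac{f - 9}{s + f} = -20 + 4 \frac{-9 + f}{f + s} = -20 + \frac{4 \left(-9 + f\right)}{f + s}$)
$\sqrt{H{\left(159,167 \right)} + \frac{1}{436704}} = \sqrt{\frac{4 \left(-9 - 795 - 668\right)}{167 + 159} + \frac{1}{436704}} = \sqrt{\frac{4 \left(-9 - 795 - 668\right)}{326} + \frac{1}{436704}} = \sqrt{4 \cdot \frac{1}{326} \left(-1472\right) + \frac{1}{436704}} = \sqrt{- \frac{2944}{163} + \frac{1}{436704}} = \sqrt{- \frac{1285656413}{71182752}} = \frac{i \sqrt{5719785100236786}}{17795688}$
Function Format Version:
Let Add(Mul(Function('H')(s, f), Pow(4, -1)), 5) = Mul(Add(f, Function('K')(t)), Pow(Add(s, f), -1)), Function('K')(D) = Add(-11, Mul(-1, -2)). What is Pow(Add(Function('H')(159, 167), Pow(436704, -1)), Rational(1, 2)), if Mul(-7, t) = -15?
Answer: Mul(Rational(1, 17795688), I, Pow(5719785100236786, Rational(1, 2))) ≈ Mul(4.2499, I)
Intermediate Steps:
t = Rational(15, 7) (t = Mul(Rational(-1, 7), -15) = Rational(15, 7) ≈ 2.1429)
Function('K')(D) = -9 (Function('K')(D) = Add(-11, 2) = -9)
Function('H')(s, f) = Add(-20, Mul(4, Pow(Add(f, s), -1), Add(-9, f))) (Function('H')(s, f) = Add(-20, Mul(4, Mul(Add(f, -9), Pow(Add(s, f), -1)))) = Add(-20, Mul(4, Mul(Add(-9, f), Pow(Add(f, s), -1)))) = Add(-20, Mul(4, Mul(Pow(Add(f, s), -1), Add(-9, f)))) = Add(-20, Mul(4, Pow(Add(f, s), -1), Add(-9, f))))
Pow(Add(Function('H')(159, 167), Pow(436704, -1)), Rational(1, 2)) = Pow(Add(Mul(4, Pow(Add(167, 159), -1), Add(-9, Mul(-5, 159), Mul(-4, 167))), Pow(436704, -1)), Rational(1, 2)) = Pow(Add(Mul(4, Pow(326, -1), Add(-9, -795, -668)), Rational(1, 436704)), Rational(1, 2)) = Pow(Add(Mul(4, Rational(1, 326), -1472), Rational(1, 436704)), Rational(1, 2)) = Pow(Add(Rational(-2944, 163), Rational(1, 436704)), Rational(1, 2)) = Pow(Rational(-1285656413, 71182752), Rational(1, 2)) = Mul(Rational(1, 17795688), I, Pow(5719785100236786, Rational(1, 2)))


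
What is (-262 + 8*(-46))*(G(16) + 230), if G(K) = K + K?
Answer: -165060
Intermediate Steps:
G(K) = 2*K
(-262 + 8*(-46))*(G(16) + 230) = (-262 + 8*(-46))*(2*16 + 230) = (-262 - 368)*(32 + 230) = -630*262 = -165060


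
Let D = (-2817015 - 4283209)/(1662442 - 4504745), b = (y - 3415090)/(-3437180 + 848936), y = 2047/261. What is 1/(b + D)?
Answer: 1920065732028252/7329874521445445 ≈ 0.26195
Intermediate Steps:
y = 2047/261 (y = (1/261)*2047 = 2047/261 ≈ 7.8429)
b = 891336443/675531684 (b = (2047/261 - 3415090)/(-3437180 + 848936) = -891336443/261/(-2588244) = -891336443/261*(-1/2588244) = 891336443/675531684 ≈ 1.3195)
D = 7100224/2842303 (D = -7100224/(-2842303) = -7100224*(-1/2842303) = 7100224/2842303 ≈ 2.4981)
1/(b + D) = 1/(891336443/675531684 + 7100224/2842303) = 1/(7329874521445445/1920065732028252) = 1920065732028252/7329874521445445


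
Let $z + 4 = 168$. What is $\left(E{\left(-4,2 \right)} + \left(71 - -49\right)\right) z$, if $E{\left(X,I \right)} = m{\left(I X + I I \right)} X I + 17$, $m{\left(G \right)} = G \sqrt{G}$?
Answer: $22468 + 10496 i \approx 22468.0 + 10496.0 i$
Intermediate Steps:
$z = 164$ ($z = -4 + 168 = 164$)
$m{\left(G \right)} = G^{\frac{3}{2}}$
$E{\left(X,I \right)} = 17 + I X \left(I^{2} + I X\right)^{\frac{3}{2}}$ ($E{\left(X,I \right)} = \left(I X + I I\right)^{\frac{3}{2}} X I + 17 = \left(I X + I^{2}\right)^{\frac{3}{2}} X I + 17 = \left(I^{2} + I X\right)^{\frac{3}{2}} X I + 17 = X \left(I^{2} + I X\right)^{\frac{3}{2}} I + 17 = I X \left(I^{2} + I X\right)^{\frac{3}{2}} + 17 = 17 + I X \left(I^{2} + I X\right)^{\frac{3}{2}}$)
$\left(E{\left(-4,2 \right)} + \left(71 - -49\right)\right) z = \left(\left(17 + 2 \left(-4\right) \left(2 \left(2 - 4\right)\right)^{\frac{3}{2}}\right) + \left(71 - -49\right)\right) 164 = \left(\left(17 + 2 \left(-4\right) \left(2 \left(-2\right)\right)^{\frac{3}{2}}\right) + \left(71 + 49\right)\right) 164 = \left(\left(17 + 2 \left(-4\right) \left(-4\right)^{\frac{3}{2}}\right) + 120\right) 164 = \left(\left(17 + 2 \left(-4\right) \left(- 8 i\right)\right) + 120\right) 164 = \left(\left(17 + 64 i\right) + 120\right) 164 = \left(137 + 64 i\right) 164 = 22468 + 10496 i$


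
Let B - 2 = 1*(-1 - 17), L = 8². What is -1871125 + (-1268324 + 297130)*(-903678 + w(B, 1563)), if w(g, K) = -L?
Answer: 877706936823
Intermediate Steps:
L = 64
B = -16 (B = 2 + 1*(-1 - 17) = 2 + 1*(-18) = 2 - 18 = -16)
w(g, K) = -64 (w(g, K) = -1*64 = -64)
-1871125 + (-1268324 + 297130)*(-903678 + w(B, 1563)) = -1871125 + (-1268324 + 297130)*(-903678 - 64) = -1871125 - 971194*(-903742) = -1871125 + 877708807948 = 877706936823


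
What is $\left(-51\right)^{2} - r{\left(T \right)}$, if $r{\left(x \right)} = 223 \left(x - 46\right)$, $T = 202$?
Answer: $-32187$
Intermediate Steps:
$r{\left(x \right)} = -10258 + 223 x$ ($r{\left(x \right)} = 223 \left(-46 + x\right) = -10258 + 223 x$)
$\left(-51\right)^{2} - r{\left(T \right)} = \left(-51\right)^{2} - \left(-10258 + 223 \cdot 202\right) = 2601 - \left(-10258 + 45046\right) = 2601 - 34788 = -32187$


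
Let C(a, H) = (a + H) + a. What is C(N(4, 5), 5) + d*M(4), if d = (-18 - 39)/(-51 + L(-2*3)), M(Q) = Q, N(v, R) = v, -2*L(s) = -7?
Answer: 89/5 ≈ 17.800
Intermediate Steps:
L(s) = 7/2 (L(s) = -½*(-7) = 7/2)
C(a, H) = H + 2*a (C(a, H) = (H + a) + a = H + 2*a)
d = 6/5 (d = (-18 - 39)/(-51 + 7/2) = -57/(-95/2) = -57*(-2/95) = 6/5 ≈ 1.2000)
C(N(4, 5), 5) + d*M(4) = (5 + 2*4) + (6/5)*4 = (5 + 8) + 24/5 = 13 + 24/5 = 89/5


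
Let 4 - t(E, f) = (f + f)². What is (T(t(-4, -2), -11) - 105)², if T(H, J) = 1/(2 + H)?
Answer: 1104601/100 ≈ 11046.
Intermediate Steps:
t(E, f) = 4 - 4*f² (t(E, f) = 4 - (f + f)² = 4 - (2*f)² = 4 - 4*f²)
(T(t(-4, -2), -11) - 105)² = (1/(2 + (4 - 4*(-2)²)) - 105)² = (1/(2 + (4 - 4*4)) - 105)² = (1/(2 + (4 - 16)) - 105)² = (1/(2 - 12) - 105)² = (1/(-10) - 105)² = (-⅒ - 105)² = (-1051/10)² = 1104601/100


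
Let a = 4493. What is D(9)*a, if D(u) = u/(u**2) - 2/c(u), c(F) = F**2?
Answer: 31451/81 ≈ 388.28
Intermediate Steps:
D(u) = 1/u - 2/u**2 (D(u) = u/(u**2) - 2/u**2 = u/u**2 - 2/u**2 = 1/u - 2/u**2)
D(9)*a = ((-2 + 9)/9**2)*4493 = ((1/81)*7)*4493 = (7/81)*4493 = 31451/81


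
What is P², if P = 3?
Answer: 9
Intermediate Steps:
P² = 3² = 9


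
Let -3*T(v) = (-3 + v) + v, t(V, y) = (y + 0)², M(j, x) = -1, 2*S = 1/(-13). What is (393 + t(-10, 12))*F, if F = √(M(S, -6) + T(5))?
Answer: 179*I*√30 ≈ 980.42*I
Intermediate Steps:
S = -1/26 (S = (½)/(-13) = (½)*(-1/13) = -1/26 ≈ -0.038462)
t(V, y) = y²
T(v) = 1 - 2*v/3 (T(v) = -((-3 + v) + v)/3 = -(-3 + 2*v)/3 = 1 - 2*v/3)
F = I*√30/3 (F = √(-1 + (1 - ⅔*5)) = √(-1 + (1 - 10/3)) = √(-1 - 7/3) = √(-10/3) = I*√30/3 ≈ 1.8257*I)
(393 + t(-10, 12))*F = (393 + 12²)*(I*√30/3) = (393 + 144)*(I*√30/3) = 537*(I*√30/3) = 179*I*√30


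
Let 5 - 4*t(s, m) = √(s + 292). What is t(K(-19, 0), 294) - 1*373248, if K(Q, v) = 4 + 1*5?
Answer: -1492987/4 - √301/4 ≈ -3.7325e+5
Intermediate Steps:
K(Q, v) = 9 (K(Q, v) = 4 + 5 = 9)
t(s, m) = 5/4 - √(292 + s)/4 (t(s, m) = 5/4 - √(s + 292)/4 = 5/4 - √(292 + s)/4)
t(K(-19, 0), 294) - 1*373248 = (5/4 - √(292 + 9)/4) - 1*373248 = (5/4 - √301/4) - 373248 = -1492987/4 - √301/4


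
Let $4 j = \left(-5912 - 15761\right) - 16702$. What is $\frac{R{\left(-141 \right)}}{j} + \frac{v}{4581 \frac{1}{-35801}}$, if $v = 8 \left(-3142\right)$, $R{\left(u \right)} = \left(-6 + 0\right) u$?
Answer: $\frac{34533414291896}{175795875} \approx 1.9644 \cdot 10^{5}$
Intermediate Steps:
$j = - \frac{38375}{4}$ ($j = \frac{\left(-5912 - 15761\right) - 16702}{4} = \frac{-21673 - 16702}{4} = \frac{1}{4} \left(-38375\right) = - \frac{38375}{4} \approx -9593.8$)
$R{\left(u \right)} = - 6 u$
$v = -25136$
$\frac{R{\left(-141 \right)}}{j} + \frac{v}{4581 \frac{1}{-35801}} = \frac{\left(-6\right) \left(-141\right)}{- \frac{38375}{4}} - \frac{25136}{4581 \frac{1}{-35801}} = 846 \left(- \frac{4}{38375}\right) - \frac{25136}{4581 \left(- \frac{1}{35801}\right)} = - \frac{3384}{38375} - \frac{25136}{- \frac{4581}{35801}} = - \frac{3384}{38375} - - \frac{899893936}{4581} = - \frac{3384}{38375} + \frac{899893936}{4581} = \frac{34533414291896}{175795875}$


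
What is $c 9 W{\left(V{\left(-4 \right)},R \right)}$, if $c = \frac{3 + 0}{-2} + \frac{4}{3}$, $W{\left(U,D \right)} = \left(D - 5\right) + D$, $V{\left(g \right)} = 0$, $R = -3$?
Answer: $\frac{33}{2} \approx 16.5$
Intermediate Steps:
$W{\left(U,D \right)} = -5 + 2 D$ ($W{\left(U,D \right)} = \left(-5 + D\right) + D = -5 + 2 D$)
$c = - \frac{1}{6}$ ($c = 3 \left(- \frac{1}{2}\right) + 4 \cdot \frac{1}{3} = - \frac{3}{2} + \frac{4}{3} = - \frac{1}{6} \approx -0.16667$)
$c 9 W{\left(V{\left(-4 \right)},R \right)} = \left(- \frac{1}{6}\right) 9 \left(-5 + 2 \left(-3\right)\right) = - \frac{3 \left(-5 - 6\right)}{2} = \left(- \frac{3}{2}\right) \left(-11\right) = \frac{33}{2}$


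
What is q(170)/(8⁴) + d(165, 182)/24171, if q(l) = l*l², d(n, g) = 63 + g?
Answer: 2120591545/1767936 ≈ 1199.5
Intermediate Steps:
q(l) = l³
q(170)/(8⁴) + d(165, 182)/24171 = 170³/(8⁴) + (63 + 182)/24171 = 4913000/4096 + 245*(1/24171) = 4913000*(1/4096) + 35/3453 = 614125/512 + 35/3453 = 2120591545/1767936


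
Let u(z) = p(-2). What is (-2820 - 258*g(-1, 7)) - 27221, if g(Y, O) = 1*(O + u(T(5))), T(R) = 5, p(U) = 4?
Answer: -32879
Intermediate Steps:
u(z) = 4
g(Y, O) = 4 + O (g(Y, O) = 1*(O + 4) = 1*(4 + O) = 4 + O)
(-2820 - 258*g(-1, 7)) - 27221 = (-2820 - 258*(4 + 7)) - 27221 = (-2820 - 258*11) - 27221 = (-2820 - 2838) - 27221 = -5658 - 27221 = -32879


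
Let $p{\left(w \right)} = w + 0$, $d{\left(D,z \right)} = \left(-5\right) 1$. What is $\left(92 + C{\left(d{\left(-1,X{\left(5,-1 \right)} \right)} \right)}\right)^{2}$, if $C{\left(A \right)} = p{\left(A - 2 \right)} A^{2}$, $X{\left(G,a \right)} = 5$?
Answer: $6889$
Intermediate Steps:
$d{\left(D,z \right)} = -5$
$p{\left(w \right)} = w$
$C{\left(A \right)} = A^{2} \left(-2 + A\right)$ ($C{\left(A \right)} = \left(A - 2\right) A^{2} = \left(-2 + A\right) A^{2} = A^{2} \left(-2 + A\right)$)
$\left(92 + C{\left(d{\left(-1,X{\left(5,-1 \right)} \right)} \right)}\right)^{2} = \left(92 + \left(-5\right)^{2} \left(-2 - 5\right)\right)^{2} = \left(92 + 25 \left(-7\right)\right)^{2} = \left(92 - 175\right)^{2} = \left(-83\right)^{2} = 6889$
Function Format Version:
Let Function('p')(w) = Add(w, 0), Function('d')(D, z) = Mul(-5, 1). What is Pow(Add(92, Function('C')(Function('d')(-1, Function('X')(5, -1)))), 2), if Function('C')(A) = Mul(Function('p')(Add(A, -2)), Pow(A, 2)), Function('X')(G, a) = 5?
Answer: 6889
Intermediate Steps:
Function('d')(D, z) = -5
Function('p')(w) = w
Function('C')(A) = Mul(Pow(A, 2), Add(-2, A)) (Function('C')(A) = Mul(Add(A, -2), Pow(A, 2)) = Mul(Add(-2, A), Pow(A, 2)) = Mul(Pow(A, 2), Add(-2, A)))
Pow(Add(92, Function('C')(Function('d')(-1, Function('X')(5, -1)))), 2) = Pow(Add(92, Mul(Pow(-5, 2), Add(-2, -5))), 2) = Pow(Add(92, Mul(25, -7)), 2) = Pow(Add(92, -175), 2) = Pow(-83, 2) = 6889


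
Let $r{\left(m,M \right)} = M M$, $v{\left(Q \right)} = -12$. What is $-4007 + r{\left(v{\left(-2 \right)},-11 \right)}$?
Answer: $-3886$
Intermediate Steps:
$r{\left(m,M \right)} = M^{2}$
$-4007 + r{\left(v{\left(-2 \right)},-11 \right)} = -4007 + \left(-11\right)^{2} = -4007 + 121 = -3886$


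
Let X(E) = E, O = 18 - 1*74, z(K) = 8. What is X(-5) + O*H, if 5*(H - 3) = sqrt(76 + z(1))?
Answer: -173 - 112*sqrt(21)/5 ≈ -275.65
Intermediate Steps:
O = -56 (O = 18 - 74 = -56)
H = 3 + 2*sqrt(21)/5 (H = 3 + sqrt(76 + 8)/5 = 3 + sqrt(84)/5 = 3 + (2*sqrt(21))/5 = 3 + 2*sqrt(21)/5 ≈ 4.8330)
X(-5) + O*H = -5 - 56*(3 + 2*sqrt(21)/5) = -5 + (-168 - 112*sqrt(21)/5) = -173 - 112*sqrt(21)/5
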